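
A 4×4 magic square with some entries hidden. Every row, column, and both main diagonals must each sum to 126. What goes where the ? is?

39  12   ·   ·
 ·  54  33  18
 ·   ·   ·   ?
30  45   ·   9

The remaining cell in row 2 is (2,1) = 126 − 105 = 21.
The remaining cell in row 4 is (4,3) = 126 − 84 = 42.
Column 1 needs 126; the known cells sum to 90, so (3,1) = 36.
Column 2: 12 + 54 + 45 + ? = 126, so (3,2) = 15.
Main diagonal: 39 + 54 + 9 + ? = 126, so (3,3) = 24.
Anti-diagonal must total 126; the given cells sum to 78, so (1,4) = 48.
Row 1: 39 + 12 + 48 + ? = 126, so (1,3) = 27.
The remaining cell in row 3 is (3,4) = 126 − 75 = 51.

51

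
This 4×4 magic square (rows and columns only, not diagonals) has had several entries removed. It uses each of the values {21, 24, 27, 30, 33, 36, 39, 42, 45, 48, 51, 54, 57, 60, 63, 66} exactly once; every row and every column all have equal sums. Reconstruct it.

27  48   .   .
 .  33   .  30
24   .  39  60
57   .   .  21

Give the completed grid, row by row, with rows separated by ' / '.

The 16 entries sum to 696, so each line sums to 696/4 = 174.
Row 3: 24 + 39 + 60 + ? = 174, so (3,2) = 51.
Column 1 must total 174; the given cells sum to 108, so (2,1) = 66.
Column 2 needs 174; the known cells sum to 132, so (4,2) = 42.
Column 4 must total 174; the given cells sum to 111, so (1,4) = 63.
From row 1, 174 − (27 + 48 + 63) gives (1,3) = 36.
Row 2 needs 174; the known cells sum to 129, so (2,3) = 45.
The remaining cell in row 4 is (4,3) = 174 − 120 = 54.

27 48 36 63 / 66 33 45 30 / 24 51 39 60 / 57 42 54 21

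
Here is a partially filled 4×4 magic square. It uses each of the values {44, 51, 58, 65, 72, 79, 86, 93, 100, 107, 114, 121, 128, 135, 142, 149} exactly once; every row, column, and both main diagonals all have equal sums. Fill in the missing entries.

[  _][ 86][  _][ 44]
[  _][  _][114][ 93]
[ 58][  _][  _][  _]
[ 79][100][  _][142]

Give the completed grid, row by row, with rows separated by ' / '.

121 86 135 44 / 128 51 114 93 / 58 149 72 107 / 79 100 65 142

The 16 entries sum to 1544, so each line sums to 1544/4 = 386.
Row 4 must total 386; the given cells sum to 321, so (4,3) = 65.
Column 4 needs 386; the known cells sum to 279, so (3,4) = 107.
Anti-diagonal needs 386; the known cells sum to 237, so (3,2) = 149.
Row 3 needs 386; the known cells sum to 314, so (3,3) = 72.
From column 2, 386 − (86 + 149 + 100) gives (2,2) = 51.
Column 3 needs 386; the known cells sum to 251, so (1,3) = 135.
Main diagonal: 51 + 72 + 142 + ? = 386, so (1,1) = 121.
Row 2 must total 386; the given cells sum to 258, so (2,1) = 128.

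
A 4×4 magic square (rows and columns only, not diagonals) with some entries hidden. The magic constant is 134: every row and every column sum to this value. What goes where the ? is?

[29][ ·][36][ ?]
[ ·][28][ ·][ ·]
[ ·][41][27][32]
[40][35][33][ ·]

The remaining cell in row 3 is (3,1) = 134 − 100 = 34.
Row 4: 40 + 35 + 33 + ? = 134, so (4,4) = 26.
Column 1: 29 + 34 + 40 + ? = 134, so (2,1) = 31.
From column 2, 134 − (28 + 41 + 35) gives (1,2) = 30.
Column 3: 36 + 27 + 33 + ? = 134, so (2,3) = 38.
Row 1 needs 134; the known cells sum to 95, so (1,4) = 39.

39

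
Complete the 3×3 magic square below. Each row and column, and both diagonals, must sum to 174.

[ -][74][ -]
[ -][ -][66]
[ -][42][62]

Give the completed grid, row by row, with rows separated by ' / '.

54 74 46 / 50 58 66 / 70 42 62

Row 3: 42 + 62 + ? = 174, so (3,1) = 70.
Column 2 must total 174; the given cells sum to 116, so (2,2) = 58.
Column 3: 66 + 62 + ? = 174, so (1,3) = 46.
From main diagonal, 174 − (58 + 62) gives (1,1) = 54.
From row 2, 174 − (58 + 66) gives (2,1) = 50.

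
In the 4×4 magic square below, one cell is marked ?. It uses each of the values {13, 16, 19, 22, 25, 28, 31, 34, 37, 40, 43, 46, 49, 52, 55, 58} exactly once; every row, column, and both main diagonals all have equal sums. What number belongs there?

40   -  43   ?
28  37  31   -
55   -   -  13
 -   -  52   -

34

The 16 entries sum to 568, so each line sums to 568/4 = 142.
The remaining cell in row 2 is (2,4) = 142 − 96 = 46.
The remaining cell in column 1 is (4,1) = 142 − 123 = 19.
Using column 3: 43 + 31 + 52 + ? → (3,3) = 142 − 126 = 16.
Main diagonal must total 142; the given cells sum to 93, so (4,4) = 49.
Row 3 must total 142; the given cells sum to 84, so (3,2) = 58.
Row 4 needs 142; the known cells sum to 120, so (4,2) = 22.
The remaining cell in column 2 is (1,2) = 142 − 117 = 25.
Column 4 must total 142; the given cells sum to 108, so (1,4) = 34.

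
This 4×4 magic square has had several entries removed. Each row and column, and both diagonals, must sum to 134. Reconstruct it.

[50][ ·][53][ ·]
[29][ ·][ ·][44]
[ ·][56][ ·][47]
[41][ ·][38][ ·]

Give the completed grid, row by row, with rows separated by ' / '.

Column 1: 50 + 29 + 41 + ? = 134, so (3,1) = 14.
The remaining cell in row 3 is (3,3) = 134 − 117 = 17.
From column 3, 134 − (53 + 17 + 38) gives (2,3) = 26.
The remaining cell in anti-diagonal is (1,4) = 134 − 123 = 11.
Using row 1: 50 + 53 + 11 + ? → (1,2) = 134 − 114 = 20.
Row 2: 29 + 26 + 44 + ? = 134, so (2,2) = 35.
Column 2: 20 + 35 + 56 + ? = 134, so (4,2) = 23.
Column 4 must total 134; the given cells sum to 102, so (4,4) = 32.

50 20 53 11 / 29 35 26 44 / 14 56 17 47 / 41 23 38 32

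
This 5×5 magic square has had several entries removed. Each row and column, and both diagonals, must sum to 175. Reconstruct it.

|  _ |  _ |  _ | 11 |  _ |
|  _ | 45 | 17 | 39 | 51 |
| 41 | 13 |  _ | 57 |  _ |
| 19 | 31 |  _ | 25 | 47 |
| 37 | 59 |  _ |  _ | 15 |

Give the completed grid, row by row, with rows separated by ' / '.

55 27 49 11 33 / 23 45 17 39 51 / 41 13 35 57 29 / 19 31 53 25 47 / 37 59 21 43 15

Using row 2: 45 + 17 + 39 + 51 + ? → (2,1) = 175 − 152 = 23.
Row 4 needs 175; the known cells sum to 122, so (4,3) = 53.
Column 1: 23 + 41 + 19 + 37 + ? = 175, so (1,1) = 55.
Column 2 must total 175; the given cells sum to 148, so (1,2) = 27.
The remaining cell in column 4 is (5,4) = 175 − 132 = 43.
The remaining cell in main diagonal is (3,3) = 175 − 140 = 35.
The remaining cell in anti-diagonal is (1,5) = 175 − 142 = 33.
Row 1 must total 175; the given cells sum to 126, so (1,3) = 49.
The remaining cell in row 3 is (3,5) = 175 − 146 = 29.
The remaining cell in row 5 is (5,3) = 175 − 154 = 21.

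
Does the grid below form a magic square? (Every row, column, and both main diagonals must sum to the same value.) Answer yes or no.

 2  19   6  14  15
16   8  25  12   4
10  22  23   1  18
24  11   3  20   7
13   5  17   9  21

No — anti-diagonal sums to 74 but column 4 sums to 56.

Row 1: 2 + 19 + 6 + 14 + 15 = 56.
Row 2: 16 + 8 + 25 + 12 + 4 = 65.
Row 3: 10 + 22 + 23 + 1 + 18 = 74.
Row 4: 24 + 11 + 3 + 20 + 7 = 65.
Row 5: 13 + 5 + 17 + 9 + 21 = 65.
Column 1: 2 + 16 + 10 + 24 + 13 = 65.
Column 2: 19 + 8 + 22 + 11 + 5 = 65.
Column 3: 6 + 25 + 23 + 3 + 17 = 74.
Column 4: 14 + 12 + 1 + 20 + 9 = 56.
Column 5: 15 + 4 + 18 + 7 + 21 = 65.
Main diagonal: 2 + 8 + 23 + 20 + 21 = 74.
Anti-diagonal: 15 + 12 + 23 + 11 + 13 = 74.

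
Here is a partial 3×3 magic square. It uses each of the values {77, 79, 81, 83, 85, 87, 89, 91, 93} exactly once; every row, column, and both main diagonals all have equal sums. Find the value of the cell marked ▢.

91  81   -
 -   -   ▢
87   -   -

93

The 9 entries sum to 765, so each line sums to 765/3 = 255.
The remaining cell in row 1 is (1,3) = 255 − 172 = 83.
The remaining cell in column 1 is (2,1) = 255 − 178 = 77.
Using anti-diagonal: 83 + 87 + ? → (2,2) = 255 − 170 = 85.
From row 2, 255 − (77 + 85) gives (2,3) = 93.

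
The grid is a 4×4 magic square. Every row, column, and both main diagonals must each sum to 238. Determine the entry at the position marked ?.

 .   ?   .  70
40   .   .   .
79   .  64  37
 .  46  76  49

61

The remaining cell in row 3 is (3,2) = 238 − 180 = 58.
Using row 4: 46 + 76 + 49 + ? → (4,1) = 238 − 171 = 67.
Using column 1: 40 + 79 + 67 + ? → (1,1) = 238 − 186 = 52.
Column 4: 70 + 37 + 49 + ? = 238, so (2,4) = 82.
Main diagonal needs 238; the known cells sum to 165, so (2,2) = 73.
Anti-diagonal needs 238; the known cells sum to 195, so (2,3) = 43.
Using column 2: 73 + 58 + 46 + ? → (1,2) = 238 − 177 = 61.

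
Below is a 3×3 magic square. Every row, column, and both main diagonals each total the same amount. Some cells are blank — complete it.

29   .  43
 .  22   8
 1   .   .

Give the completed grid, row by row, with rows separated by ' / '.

Anti-diagonal is already complete: 43 + 22 + 1 = 66, so that is the magic constant.
From row 1, 66 − (29 + 43) gives (1,2) = -6.
Using row 2: 22 + 8 + ? → (2,1) = 66 − 30 = 36.
Using column 2: -6 + 22 + ? → (3,2) = 66 − 16 = 50.
The remaining cell in column 3 is (3,3) = 66 − 51 = 15.

29 -6 43 / 36 22 8 / 1 50 15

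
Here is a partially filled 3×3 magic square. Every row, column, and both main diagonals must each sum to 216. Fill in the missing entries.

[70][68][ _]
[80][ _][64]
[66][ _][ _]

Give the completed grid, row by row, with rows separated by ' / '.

Row 1 needs 216; the known cells sum to 138, so (1,3) = 78.
Row 2 must total 216; the given cells sum to 144, so (2,2) = 72.
Column 2: 68 + 72 + ? = 216, so (3,2) = 76.
Column 3 needs 216; the known cells sum to 142, so (3,3) = 74.

70 68 78 / 80 72 64 / 66 76 74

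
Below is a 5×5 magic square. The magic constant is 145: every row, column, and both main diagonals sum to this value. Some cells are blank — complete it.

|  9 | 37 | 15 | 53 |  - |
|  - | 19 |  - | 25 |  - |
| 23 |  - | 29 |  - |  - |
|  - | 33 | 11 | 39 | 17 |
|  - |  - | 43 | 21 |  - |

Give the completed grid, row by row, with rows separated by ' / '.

Row 1: 9 + 37 + 15 + 53 + ? = 145, so (1,5) = 31.
The remaining cell in row 4 is (4,1) = 145 − 100 = 45.
The remaining cell in column 3 is (2,3) = 145 − 98 = 47.
From column 4, 145 − (53 + 25 + 39 + 21) gives (3,4) = 7.
Using main diagonal: 9 + 19 + 29 + 39 + ? → (5,5) = 145 − 96 = 49.
Using anti-diagonal: 31 + 25 + 29 + 33 + ? → (5,1) = 145 − 118 = 27.
From row 5, 145 − (27 + 43 + 21 + 49) gives (5,2) = 5.
Column 1 needs 145; the known cells sum to 104, so (2,1) = 41.
Using column 2: 37 + 19 + 33 + 5 + ? → (3,2) = 145 − 94 = 51.
The remaining cell in row 2 is (2,5) = 145 − 132 = 13.
Row 3 needs 145; the known cells sum to 110, so (3,5) = 35.

9 37 15 53 31 / 41 19 47 25 13 / 23 51 29 7 35 / 45 33 11 39 17 / 27 5 43 21 49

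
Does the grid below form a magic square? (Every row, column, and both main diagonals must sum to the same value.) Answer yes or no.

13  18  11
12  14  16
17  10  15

Row 1: 13 + 18 + 11 = 42.
Row 2: 12 + 14 + 16 = 42.
Row 3: 17 + 10 + 15 = 42.
Column 1: 13 + 12 + 17 = 42.
Column 2: 18 + 14 + 10 = 42.
Column 3: 11 + 16 + 15 = 42.
Main diagonal: 13 + 14 + 15 = 42.
Anti-diagonal: 11 + 14 + 17 = 42.
All lines sum to 42.

Yes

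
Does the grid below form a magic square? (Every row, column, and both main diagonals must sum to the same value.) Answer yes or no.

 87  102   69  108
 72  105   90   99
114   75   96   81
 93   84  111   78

Row 1: 87 + 102 + 69 + 108 = 366.
Row 2: 72 + 105 + 90 + 99 = 366.
Row 3: 114 + 75 + 96 + 81 = 366.
Row 4: 93 + 84 + 111 + 78 = 366.
Column 1: 87 + 72 + 114 + 93 = 366.
Column 2: 102 + 105 + 75 + 84 = 366.
Column 3: 69 + 90 + 96 + 111 = 366.
Column 4: 108 + 99 + 81 + 78 = 366.
Main diagonal: 87 + 105 + 96 + 78 = 366.
Anti-diagonal: 108 + 90 + 75 + 93 = 366.
All lines sum to 366.

Yes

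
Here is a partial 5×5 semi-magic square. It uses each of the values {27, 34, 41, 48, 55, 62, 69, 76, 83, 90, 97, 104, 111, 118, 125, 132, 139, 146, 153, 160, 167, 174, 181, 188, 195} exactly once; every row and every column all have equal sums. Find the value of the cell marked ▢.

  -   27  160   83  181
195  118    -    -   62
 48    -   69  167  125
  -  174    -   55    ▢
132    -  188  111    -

153

The 25 entries sum to 2775, so each line sums to 2775/5 = 555.
Using row 1: 27 + 160 + 83 + 181 + ? → (1,1) = 555 − 451 = 104.
The remaining cell in row 3 is (3,2) = 555 − 409 = 146.
From column 1, 555 − (104 + 195 + 48 + 132) gives (4,1) = 76.
The remaining cell in column 2 is (5,2) = 555 − 465 = 90.
Column 4 must total 555; the given cells sum to 416, so (2,4) = 139.
From row 2, 555 − (195 + 118 + 139 + 62) gives (2,3) = 41.
The remaining cell in row 5 is (5,5) = 555 − 521 = 34.
From column 3, 555 − (160 + 41 + 69 + 188) gives (4,3) = 97.
From column 5, 555 − (181 + 62 + 125 + 34) gives (4,5) = 153.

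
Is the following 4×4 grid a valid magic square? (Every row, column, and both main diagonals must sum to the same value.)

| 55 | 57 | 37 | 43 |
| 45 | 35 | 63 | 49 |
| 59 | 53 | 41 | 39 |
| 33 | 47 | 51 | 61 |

Yes

Row 1: 55 + 57 + 37 + 43 = 192.
Row 2: 45 + 35 + 63 + 49 = 192.
Row 3: 59 + 53 + 41 + 39 = 192.
Row 4: 33 + 47 + 51 + 61 = 192.
Column 1: 55 + 45 + 59 + 33 = 192.
Column 2: 57 + 35 + 53 + 47 = 192.
Column 3: 37 + 63 + 41 + 51 = 192.
Column 4: 43 + 49 + 39 + 61 = 192.
Main diagonal: 55 + 35 + 41 + 61 = 192.
Anti-diagonal: 43 + 63 + 53 + 33 = 192.
All lines sum to 192.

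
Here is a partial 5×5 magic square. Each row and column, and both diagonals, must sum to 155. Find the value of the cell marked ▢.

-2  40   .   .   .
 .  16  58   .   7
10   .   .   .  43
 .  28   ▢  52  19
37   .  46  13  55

Row 5: 37 + 46 + 13 + 55 + ? = 155, so (5,2) = 4.
Column 2 must total 155; the given cells sum to 88, so (3,2) = 67.
Column 5: 7 + 43 + 19 + 55 + ? = 155, so (1,5) = 31.
Using main diagonal: -2 + 16 + 52 + 55 + ? → (3,3) = 155 − 121 = 34.
The remaining cell in anti-diagonal is (2,4) = 155 − 130 = 25.
The remaining cell in row 2 is (2,1) = 155 − 106 = 49.
The remaining cell in row 3 is (3,4) = 155 − 154 = 1.
Column 1 needs 155; the known cells sum to 94, so (4,1) = 61.
Column 4 must total 155; the given cells sum to 91, so (1,4) = 64.
From row 1, 155 − (-2 + 40 + 64 + 31) gives (1,3) = 22.
The remaining cell in row 4 is (4,3) = 155 − 160 = -5.

-5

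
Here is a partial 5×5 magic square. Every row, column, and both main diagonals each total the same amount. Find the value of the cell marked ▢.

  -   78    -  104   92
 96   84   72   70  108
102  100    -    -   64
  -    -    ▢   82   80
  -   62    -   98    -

94

Row 2 is complete and sums to 430; that is the magic constant.
The remaining cell in column 2 is (4,2) = 430 − 324 = 106.
From column 4, 430 − (104 + 70 + 82 + 98) gives (3,4) = 76.
Column 5 must total 430; the given cells sum to 344, so (5,5) = 86.
Using row 3: 102 + 100 + 76 + 64 + ? → (3,3) = 430 − 342 = 88.
The remaining cell in main diagonal is (1,1) = 430 − 340 = 90.
Using anti-diagonal: 92 + 70 + 88 + 106 + ? → (5,1) = 430 − 356 = 74.
Row 1: 90 + 78 + 104 + 92 + ? = 430, so (1,3) = 66.
From row 5, 430 − (74 + 62 + 98 + 86) gives (5,3) = 110.
From column 1, 430 − (90 + 96 + 102 + 74) gives (4,1) = 68.
Using column 3: 66 + 72 + 88 + 110 + ? → (4,3) = 430 − 336 = 94.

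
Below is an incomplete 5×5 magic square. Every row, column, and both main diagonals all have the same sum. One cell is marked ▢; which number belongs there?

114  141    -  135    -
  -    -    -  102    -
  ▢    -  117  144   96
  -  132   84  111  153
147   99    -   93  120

Column 4 is complete and sums to 585; that is the magic constant.
Row 4: 132 + 84 + 111 + 153 + ? = 585, so (4,1) = 105.
Row 5 needs 585; the known cells sum to 459, so (5,3) = 126.
Main diagonal needs 585; the known cells sum to 462, so (2,2) = 123.
Anti-diagonal must total 585; the given cells sum to 498, so (1,5) = 87.
Row 1 must total 585; the given cells sum to 477, so (1,3) = 108.
Column 2 needs 585; the known cells sum to 495, so (3,2) = 90.
Using column 3: 108 + 117 + 84 + 126 + ? → (2,3) = 585 − 435 = 150.
Column 5 needs 585; the known cells sum to 456, so (2,5) = 129.
The remaining cell in row 2 is (2,1) = 585 − 504 = 81.
Using row 3: 90 + 117 + 144 + 96 + ? → (3,1) = 585 − 447 = 138.

138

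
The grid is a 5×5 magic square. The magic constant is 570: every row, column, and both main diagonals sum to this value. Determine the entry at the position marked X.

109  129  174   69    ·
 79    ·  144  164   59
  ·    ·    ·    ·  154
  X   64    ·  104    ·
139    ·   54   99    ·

169

Row 1: 109 + 129 + 174 + 69 + ? = 570, so (1,5) = 89.
Row 2 needs 570; the known cells sum to 446, so (2,2) = 124.
Column 4 needs 570; the known cells sum to 436, so (3,4) = 134.
The remaining cell in anti-diagonal is (3,3) = 570 − 456 = 114.
The remaining cell in column 3 is (4,3) = 570 − 486 = 84.
Main diagonal must total 570; the given cells sum to 451, so (5,5) = 119.
Row 5: 139 + 54 + 99 + 119 + ? = 570, so (5,2) = 159.
Column 2: 129 + 124 + 64 + 159 + ? = 570, so (3,2) = 94.
The remaining cell in column 5 is (4,5) = 570 − 421 = 149.
Row 3 needs 570; the known cells sum to 496, so (3,1) = 74.
The remaining cell in row 4 is (4,1) = 570 − 401 = 169.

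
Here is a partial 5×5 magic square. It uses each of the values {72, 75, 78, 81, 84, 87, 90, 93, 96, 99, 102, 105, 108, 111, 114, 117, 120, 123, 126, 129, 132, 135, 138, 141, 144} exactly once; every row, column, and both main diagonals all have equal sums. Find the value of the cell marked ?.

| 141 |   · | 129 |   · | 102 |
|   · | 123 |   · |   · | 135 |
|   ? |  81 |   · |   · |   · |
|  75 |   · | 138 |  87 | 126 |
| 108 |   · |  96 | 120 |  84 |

117

The 25 entries sum to 2700, so each line sums to 2700/5 = 540.
Using row 4: 75 + 138 + 87 + 126 + ? → (4,2) = 540 − 426 = 114.
Using row 5: 108 + 96 + 120 + 84 + ? → (5,2) = 540 − 408 = 132.
Column 2 must total 540; the given cells sum to 450, so (1,2) = 90.
Using column 5: 102 + 135 + 126 + 84 + ? → (3,5) = 540 − 447 = 93.
The remaining cell in main diagonal is (3,3) = 540 − 435 = 105.
Anti-diagonal must total 540; the given cells sum to 429, so (2,4) = 111.
From row 1, 540 − (141 + 90 + 129 + 102) gives (1,4) = 78.
The remaining cell in column 3 is (2,3) = 540 − 468 = 72.
From column 4, 540 − (78 + 111 + 87 + 120) gives (3,4) = 144.
The remaining cell in row 2 is (2,1) = 540 − 441 = 99.
Row 3 must total 540; the given cells sum to 423, so (3,1) = 117.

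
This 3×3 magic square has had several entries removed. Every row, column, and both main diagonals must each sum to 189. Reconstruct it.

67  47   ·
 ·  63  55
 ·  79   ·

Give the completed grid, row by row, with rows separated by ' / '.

Row 1: 67 + 47 + ? = 189, so (1,3) = 75.
Row 2: 63 + 55 + ? = 189, so (2,1) = 71.
From column 1, 189 − (67 + 71) gives (3,1) = 51.
Column 3 needs 189; the known cells sum to 130, so (3,3) = 59.

67 47 75 / 71 63 55 / 51 79 59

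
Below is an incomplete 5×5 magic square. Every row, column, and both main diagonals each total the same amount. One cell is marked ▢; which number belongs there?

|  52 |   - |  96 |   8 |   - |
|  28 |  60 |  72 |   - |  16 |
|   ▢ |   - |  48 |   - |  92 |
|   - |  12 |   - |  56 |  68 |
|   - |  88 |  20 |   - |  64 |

Main diagonal is complete and sums to 280; that is the magic constant.
Row 2: 28 + 60 + 72 + 16 + ? = 280, so (2,4) = 104.
From column 3, 280 − (96 + 72 + 48 + 20) gives (4,3) = 44.
The remaining cell in column 5 is (1,5) = 280 − 240 = 40.
Using anti-diagonal: 40 + 104 + 48 + 12 + ? → (5,1) = 280 − 204 = 76.
Row 1 needs 280; the known cells sum to 196, so (1,2) = 84.
Row 4: 12 + 44 + 56 + 68 + ? = 280, so (4,1) = 100.
From row 5, 280 − (76 + 88 + 20 + 64) gives (5,4) = 32.
Column 1: 52 + 28 + 100 + 76 + ? = 280, so (3,1) = 24.

24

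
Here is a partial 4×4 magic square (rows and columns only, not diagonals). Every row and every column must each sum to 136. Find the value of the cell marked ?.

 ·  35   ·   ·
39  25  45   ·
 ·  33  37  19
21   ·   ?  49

From row 2, 136 − (39 + 25 + 45) gives (2,4) = 27.
The remaining cell in row 3 is (3,1) = 136 − 89 = 47.
Column 1: 39 + 47 + 21 + ? = 136, so (1,1) = 29.
Column 2 must total 136; the given cells sum to 93, so (4,2) = 43.
Column 4: 27 + 19 + 49 + ? = 136, so (1,4) = 41.
Row 1 needs 136; the known cells sum to 105, so (1,3) = 31.
Using row 4: 21 + 43 + 49 + ? → (4,3) = 136 − 113 = 23.

23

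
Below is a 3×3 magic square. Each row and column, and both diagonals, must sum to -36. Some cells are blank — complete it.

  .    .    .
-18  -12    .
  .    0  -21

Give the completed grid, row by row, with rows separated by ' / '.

-3 -24 -9 / -18 -12 -6 / -15 0 -21

Row 2: -18 + (-12) + ? = -36, so (2,3) = -6.
The remaining cell in row 3 is (3,1) = -36 − (-21) = -15.
Column 1: -18 + (-15) + ? = -36, so (1,1) = -3.
Using column 2: -12 + 0 + ? → (1,2) = -36 − (-12) = -24.
The remaining cell in column 3 is (1,3) = -36 − (-27) = -9.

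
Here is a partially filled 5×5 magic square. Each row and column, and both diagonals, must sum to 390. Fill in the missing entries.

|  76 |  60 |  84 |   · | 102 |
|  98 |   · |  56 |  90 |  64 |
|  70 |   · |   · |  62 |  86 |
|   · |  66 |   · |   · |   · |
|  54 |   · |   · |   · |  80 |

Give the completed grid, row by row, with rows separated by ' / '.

76 60 84 68 102 / 98 82 56 90 64 / 70 94 78 62 86 / 92 66 100 74 58 / 54 88 72 96 80

Row 1 must total 390; the given cells sum to 322, so (1,4) = 68.
Using row 2: 98 + 56 + 90 + 64 + ? → (2,2) = 390 − 308 = 82.
Using column 1: 76 + 98 + 70 + 54 + ? → (4,1) = 390 − 298 = 92.
Column 5: 102 + 64 + 86 + 80 + ? = 390, so (4,5) = 58.
Anti-diagonal: 102 + 90 + 66 + 54 + ? = 390, so (3,3) = 78.
The remaining cell in row 3 is (3,2) = 390 − 296 = 94.
Column 2 needs 390; the known cells sum to 302, so (5,2) = 88.
Using main diagonal: 76 + 82 + 78 + 80 + ? → (4,4) = 390 − 316 = 74.
Using row 4: 92 + 66 + 74 + 58 + ? → (4,3) = 390 − 290 = 100.
Column 3: 84 + 56 + 78 + 100 + ? = 390, so (5,3) = 72.
Column 4 must total 390; the given cells sum to 294, so (5,4) = 96.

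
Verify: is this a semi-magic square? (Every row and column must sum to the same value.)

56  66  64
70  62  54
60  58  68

Yes

Row 1: 56 + 66 + 64 = 186.
Row 2: 70 + 62 + 54 = 186.
Row 3: 60 + 58 + 68 = 186.
Column 1: 56 + 70 + 60 = 186.
Column 2: 66 + 62 + 58 = 186.
Column 3: 64 + 54 + 68 = 186.
All lines sum to 186.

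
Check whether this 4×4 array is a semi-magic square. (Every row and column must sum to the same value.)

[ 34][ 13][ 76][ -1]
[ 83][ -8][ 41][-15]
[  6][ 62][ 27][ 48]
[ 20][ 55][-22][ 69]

No — column 1 sums to 143 but row 2 sums to 101.

Row 1: 34 + 13 + 76 + (-1) = 122.
Row 2: 83 + (-8) + 41 + (-15) = 101.
Row 3: 6 + 62 + 27 + 48 = 143.
Row 4: 20 + 55 + (-22) + 69 = 122.
Column 1: 34 + 83 + 6 + 20 = 143.
Column 2: 13 + (-8) + 62 + 55 = 122.
Column 3: 76 + 41 + 27 + (-22) = 122.
Column 4: -1 + (-15) + 48 + 69 = 101.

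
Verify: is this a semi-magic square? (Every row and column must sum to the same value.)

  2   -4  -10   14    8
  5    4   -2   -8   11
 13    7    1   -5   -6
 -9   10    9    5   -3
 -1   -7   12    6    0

Row 1: 2 + (-4) + (-10) + 14 + 8 = 10.
Row 2: 5 + 4 + (-2) + (-8) + 11 = 10.
Row 3: 13 + 7 + 1 + (-5) + (-6) = 10.
Row 4: -9 + 10 + 9 + 5 + (-3) = 12.
Row 5: -1 + (-7) + 12 + 6 + 0 = 10.
Column 1: 2 + 5 + 13 + (-9) + (-1) = 10.
Column 2: -4 + 4 + 7 + 10 + (-7) = 10.
Column 3: -10 + (-2) + 1 + 9 + 12 = 10.
Column 4: 14 + (-8) + (-5) + 5 + 6 = 12.
Column 5: 8 + 11 + (-6) + (-3) + 0 = 10.

No — row 4 sums to 12 but row 1 sums to 10.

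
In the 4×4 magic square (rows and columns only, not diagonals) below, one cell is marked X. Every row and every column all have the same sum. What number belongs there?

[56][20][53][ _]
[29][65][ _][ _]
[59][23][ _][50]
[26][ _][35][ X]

47

Column 1 is complete and sums to 170; that is the magic constant.
Row 1 needs 170; the known cells sum to 129, so (1,4) = 41.
The remaining cell in row 3 is (3,3) = 170 − 132 = 38.
Column 2 needs 170; the known cells sum to 108, so (4,2) = 62.
Column 3: 53 + 38 + 35 + ? = 170, so (2,3) = 44.
Row 2 needs 170; the known cells sum to 138, so (2,4) = 32.
The remaining cell in row 4 is (4,4) = 170 − 123 = 47.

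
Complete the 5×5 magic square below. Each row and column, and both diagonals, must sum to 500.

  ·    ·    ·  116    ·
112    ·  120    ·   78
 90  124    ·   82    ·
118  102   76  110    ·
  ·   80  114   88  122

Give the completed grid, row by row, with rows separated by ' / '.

Row 4 must total 500; the given cells sum to 406, so (4,5) = 94.
Row 5 must total 500; the given cells sum to 404, so (5,1) = 96.
Column 1 needs 500; the known cells sum to 416, so (1,1) = 84.
The remaining cell in column 4 is (2,4) = 500 − 396 = 104.
Row 2 needs 500; the known cells sum to 414, so (2,2) = 86.
Using column 2: 86 + 124 + 102 + 80 + ? → (1,2) = 500 − 392 = 108.
The remaining cell in main diagonal is (3,3) = 500 − 402 = 98.
Anti-diagonal must total 500; the given cells sum to 400, so (1,5) = 100.
Using row 1: 84 + 108 + 116 + 100 + ? → (1,3) = 500 − 408 = 92.
Using row 3: 90 + 124 + 98 + 82 + ? → (3,5) = 500 − 394 = 106.

84 108 92 116 100 / 112 86 120 104 78 / 90 124 98 82 106 / 118 102 76 110 94 / 96 80 114 88 122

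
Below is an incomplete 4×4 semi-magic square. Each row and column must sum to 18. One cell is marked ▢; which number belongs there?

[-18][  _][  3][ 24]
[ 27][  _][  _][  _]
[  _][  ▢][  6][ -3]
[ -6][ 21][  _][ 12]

0

From row 1, 18 − (-18 + 3 + 24) gives (1,2) = 9.
Row 4: -6 + 21 + 12 + ? = 18, so (4,3) = -9.
Using column 1: -18 + 27 + (-6) + ? → (3,1) = 18 − 3 = 15.
From column 3, 18 − (3 + 6 + (-9)) gives (2,3) = 18.
The remaining cell in column 4 is (2,4) = 18 − 33 = -15.
Row 2 needs 18; the known cells sum to 30, so (2,2) = -12.
Row 3 needs 18; the known cells sum to 18, so (3,2) = 0.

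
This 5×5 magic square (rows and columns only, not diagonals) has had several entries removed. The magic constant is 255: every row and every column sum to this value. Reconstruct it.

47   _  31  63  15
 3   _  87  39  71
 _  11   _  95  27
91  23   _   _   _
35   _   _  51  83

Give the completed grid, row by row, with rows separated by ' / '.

Row 1 needs 255; the known cells sum to 156, so (1,2) = 99.
The remaining cell in row 2 is (2,2) = 255 − 200 = 55.
Column 1: 47 + 3 + 91 + 35 + ? = 255, so (3,1) = 79.
Column 2 needs 255; the known cells sum to 188, so (5,2) = 67.
The remaining cell in column 4 is (4,4) = 255 − 248 = 7.
The remaining cell in column 5 is (4,5) = 255 − 196 = 59.
Row 3: 79 + 11 + 95 + 27 + ? = 255, so (3,3) = 43.
Row 4 must total 255; the given cells sum to 180, so (4,3) = 75.
Row 5 must total 255; the given cells sum to 236, so (5,3) = 19.

47 99 31 63 15 / 3 55 87 39 71 / 79 11 43 95 27 / 91 23 75 7 59 / 35 67 19 51 83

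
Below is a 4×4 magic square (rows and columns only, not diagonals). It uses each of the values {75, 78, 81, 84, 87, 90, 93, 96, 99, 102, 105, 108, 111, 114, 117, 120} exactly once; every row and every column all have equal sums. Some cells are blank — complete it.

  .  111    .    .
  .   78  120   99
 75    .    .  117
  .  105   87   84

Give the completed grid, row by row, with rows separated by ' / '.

The 16 entries sum to 1560, so each line sums to 1560/4 = 390.
Row 2 needs 390; the known cells sum to 297, so (2,1) = 93.
Row 4 needs 390; the known cells sum to 276, so (4,1) = 114.
Column 1 needs 390; the known cells sum to 282, so (1,1) = 108.
From column 2, 390 − (111 + 78 + 105) gives (3,2) = 96.
Column 4 must total 390; the given cells sum to 300, so (1,4) = 90.
Row 1: 108 + 111 + 90 + ? = 390, so (1,3) = 81.
Row 3 needs 390; the known cells sum to 288, so (3,3) = 102.

108 111 81 90 / 93 78 120 99 / 75 96 102 117 / 114 105 87 84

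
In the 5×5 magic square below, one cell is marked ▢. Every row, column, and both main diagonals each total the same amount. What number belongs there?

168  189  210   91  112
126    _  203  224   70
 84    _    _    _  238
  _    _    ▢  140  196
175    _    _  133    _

119

Row 1 is complete and sums to 770; that is the magic constant.
Row 2: 126 + 203 + 224 + 70 + ? = 770, so (2,2) = 147.
The remaining cell in column 1 is (4,1) = 770 − 553 = 217.
Column 4 must total 770; the given cells sum to 588, so (3,4) = 182.
Using column 5: 112 + 70 + 238 + 196 + ? → (5,5) = 770 − 616 = 154.
Main diagonal must total 770; the given cells sum to 609, so (3,3) = 161.
Anti-diagonal needs 770; the known cells sum to 672, so (4,2) = 98.
Using row 3: 84 + 161 + 182 + 238 + ? → (3,2) = 770 − 665 = 105.
Row 4 needs 770; the known cells sum to 651, so (4,3) = 119.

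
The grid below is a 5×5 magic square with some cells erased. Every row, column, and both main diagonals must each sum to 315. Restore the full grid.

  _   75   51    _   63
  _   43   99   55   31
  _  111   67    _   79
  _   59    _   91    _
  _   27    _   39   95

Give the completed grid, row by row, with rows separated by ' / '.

19 75 51 107 63 / 87 43 99 55 31 / 35 111 67 23 79 / 103 59 15 91 47 / 71 27 83 39 95

Row 2: 43 + 99 + 55 + 31 + ? = 315, so (2,1) = 87.
Column 5: 63 + 31 + 79 + 95 + ? = 315, so (4,5) = 47.
The remaining cell in main diagonal is (1,1) = 315 − 296 = 19.
From anti-diagonal, 315 − (63 + 55 + 67 + 59) gives (5,1) = 71.
Using row 1: 19 + 75 + 51 + 63 + ? → (1,4) = 315 − 208 = 107.
The remaining cell in row 5 is (5,3) = 315 − 232 = 83.
Column 3: 51 + 99 + 67 + 83 + ? = 315, so (4,3) = 15.
Using column 4: 107 + 55 + 91 + 39 + ? → (3,4) = 315 − 292 = 23.
Using row 3: 111 + 67 + 23 + 79 + ? → (3,1) = 315 − 280 = 35.
Row 4: 59 + 15 + 91 + 47 + ? = 315, so (4,1) = 103.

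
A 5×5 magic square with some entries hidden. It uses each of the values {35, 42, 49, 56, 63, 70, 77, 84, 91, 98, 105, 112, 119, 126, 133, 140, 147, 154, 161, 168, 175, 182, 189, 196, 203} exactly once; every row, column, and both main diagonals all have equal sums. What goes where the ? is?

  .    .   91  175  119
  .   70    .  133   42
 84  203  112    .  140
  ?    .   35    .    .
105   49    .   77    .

The 25 entries sum to 2975, so each line sums to 2975/5 = 595.
Using row 3: 84 + 203 + 112 + 140 + ? → (3,4) = 595 − 539 = 56.
Column 4: 175 + 133 + 56 + 77 + ? = 595, so (4,4) = 154.
Anti-diagonal: 119 + 133 + 112 + 105 + ? = 595, so (4,2) = 126.
Column 2 must total 595; the given cells sum to 448, so (1,2) = 147.
Row 1 must total 595; the given cells sum to 532, so (1,1) = 63.
Main diagonal: 63 + 70 + 112 + 154 + ? = 595, so (5,5) = 196.
Using row 5: 105 + 49 + 77 + 196 + ? → (5,3) = 595 − 427 = 168.
Using column 3: 91 + 112 + 35 + 168 + ? → (2,3) = 595 − 406 = 189.
Column 5 needs 595; the known cells sum to 497, so (4,5) = 98.
The remaining cell in row 2 is (2,1) = 595 − 434 = 161.
Using row 4: 126 + 35 + 154 + 98 + ? → (4,1) = 595 − 413 = 182.

182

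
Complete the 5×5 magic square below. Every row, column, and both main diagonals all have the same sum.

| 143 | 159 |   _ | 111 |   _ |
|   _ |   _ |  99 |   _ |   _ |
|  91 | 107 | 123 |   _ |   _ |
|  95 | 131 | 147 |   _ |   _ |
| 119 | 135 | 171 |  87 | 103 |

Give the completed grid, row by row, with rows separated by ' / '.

Row 5 is already complete: 119 + 135 + 171 + 87 + 103 = 615, so that is the magic constant.
From column 1, 615 − (143 + 91 + 95 + 119) gives (2,1) = 167.
Column 2 must total 615; the given cells sum to 532, so (2,2) = 83.
Column 3 must total 615; the given cells sum to 540, so (1,3) = 75.
Main diagonal must total 615; the given cells sum to 452, so (4,4) = 163.
The remaining cell in row 1 is (1,5) = 615 − 488 = 127.
The remaining cell in row 4 is (4,5) = 615 − 536 = 79.
Anti-diagonal must total 615; the given cells sum to 500, so (2,4) = 115.
Row 2 needs 615; the known cells sum to 464, so (2,5) = 151.
From column 4, 615 − (111 + 115 + 163 + 87) gives (3,4) = 139.
Column 5: 127 + 151 + 79 + 103 + ? = 615, so (3,5) = 155.

143 159 75 111 127 / 167 83 99 115 151 / 91 107 123 139 155 / 95 131 147 163 79 / 119 135 171 87 103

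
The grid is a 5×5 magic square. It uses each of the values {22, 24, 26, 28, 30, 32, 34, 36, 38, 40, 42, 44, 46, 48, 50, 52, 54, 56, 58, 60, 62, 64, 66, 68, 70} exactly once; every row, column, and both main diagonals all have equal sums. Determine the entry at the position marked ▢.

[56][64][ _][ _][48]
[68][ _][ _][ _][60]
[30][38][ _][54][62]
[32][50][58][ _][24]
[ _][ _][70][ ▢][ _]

28

The 25 entries sum to 1150, so each line sums to 1150/5 = 230.
Using row 3: 30 + 38 + 54 + 62 + ? → (3,3) = 230 − 184 = 46.
Row 4: 32 + 50 + 58 + 24 + ? = 230, so (4,4) = 66.
Column 1 must total 230; the given cells sum to 186, so (5,1) = 44.
The remaining cell in column 5 is (5,5) = 230 − 194 = 36.
Main diagonal must total 230; the given cells sum to 204, so (2,2) = 26.
Anti-diagonal must total 230; the given cells sum to 188, so (2,4) = 42.
From row 2, 230 − (68 + 26 + 42 + 60) gives (2,3) = 34.
Column 2: 64 + 26 + 38 + 50 + ? = 230, so (5,2) = 52.
Column 3: 34 + 46 + 58 + 70 + ? = 230, so (1,3) = 22.
Row 1: 56 + 64 + 22 + 48 + ? = 230, so (1,4) = 40.
From row 5, 230 − (44 + 52 + 70 + 36) gives (5,4) = 28.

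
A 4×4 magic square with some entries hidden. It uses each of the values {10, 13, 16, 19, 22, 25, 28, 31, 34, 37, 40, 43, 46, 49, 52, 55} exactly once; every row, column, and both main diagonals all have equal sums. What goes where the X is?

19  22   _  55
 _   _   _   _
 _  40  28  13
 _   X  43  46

The 16 entries sum to 520, so each line sums to 520/4 = 130.
From row 1, 130 − (19 + 22 + 55) gives (1,3) = 34.
Row 3 must total 130; the given cells sum to 81, so (3,1) = 49.
Column 3 needs 130; the known cells sum to 105, so (2,3) = 25.
Column 4 must total 130; the given cells sum to 114, so (2,4) = 16.
Using main diagonal: 19 + 28 + 46 + ? → (2,2) = 130 − 93 = 37.
Anti-diagonal: 55 + 25 + 40 + ? = 130, so (4,1) = 10.
From row 2, 130 − (37 + 25 + 16) gives (2,1) = 52.
Using row 4: 10 + 43 + 46 + ? → (4,2) = 130 − 99 = 31.

31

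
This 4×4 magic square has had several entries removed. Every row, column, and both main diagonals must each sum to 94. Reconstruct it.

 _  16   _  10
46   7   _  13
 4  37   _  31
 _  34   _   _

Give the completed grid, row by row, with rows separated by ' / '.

25 16 43 10 / 46 7 28 13 / 4 37 22 31 / 19 34 1 40

The remaining cell in row 2 is (2,3) = 94 − 66 = 28.
From row 3, 94 − (4 + 37 + 31) gives (3,3) = 22.
Using column 4: 10 + 13 + 31 + ? → (4,4) = 94 − 54 = 40.
Main diagonal: 7 + 22 + 40 + ? = 94, so (1,1) = 25.
Anti-diagonal needs 94; the known cells sum to 75, so (4,1) = 19.
The remaining cell in row 1 is (1,3) = 94 − 51 = 43.
Row 4 needs 94; the known cells sum to 93, so (4,3) = 1.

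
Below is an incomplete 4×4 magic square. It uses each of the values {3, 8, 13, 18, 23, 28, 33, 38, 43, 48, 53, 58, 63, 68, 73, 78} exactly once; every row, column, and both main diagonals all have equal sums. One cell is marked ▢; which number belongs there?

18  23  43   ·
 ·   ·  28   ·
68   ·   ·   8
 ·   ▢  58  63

The 16 entries sum to 648, so each line sums to 648/4 = 162.
Row 1 must total 162; the given cells sum to 84, so (1,4) = 78.
Column 3 needs 162; the known cells sum to 129, so (3,3) = 33.
Column 4 needs 162; the known cells sum to 149, so (2,4) = 13.
Main diagonal needs 162; the known cells sum to 114, so (2,2) = 48.
Row 2 needs 162; the known cells sum to 89, so (2,1) = 73.
Row 3 must total 162; the given cells sum to 109, so (3,2) = 53.
Column 1 needs 162; the known cells sum to 159, so (4,1) = 3.
The remaining cell in column 2 is (4,2) = 162 − 124 = 38.

38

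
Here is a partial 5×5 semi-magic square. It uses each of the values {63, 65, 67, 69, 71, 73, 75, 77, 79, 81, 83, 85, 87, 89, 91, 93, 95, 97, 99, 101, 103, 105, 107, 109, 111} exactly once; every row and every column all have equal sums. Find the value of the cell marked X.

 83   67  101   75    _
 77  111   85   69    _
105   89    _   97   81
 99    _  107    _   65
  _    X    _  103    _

The 25 entries sum to 2175, so each line sums to 2175/5 = 435.
From row 1, 435 − (83 + 67 + 101 + 75) gives (1,5) = 109.
Row 2 needs 435; the known cells sum to 342, so (2,5) = 93.
The remaining cell in row 3 is (3,3) = 435 − 372 = 63.
From column 1, 435 − (83 + 77 + 105 + 99) gives (5,1) = 71.
Column 3 needs 435; the known cells sum to 356, so (5,3) = 79.
Column 4: 75 + 69 + 97 + 103 + ? = 435, so (4,4) = 91.
Column 5 must total 435; the given cells sum to 348, so (5,5) = 87.
Row 4 needs 435; the known cells sum to 362, so (4,2) = 73.
Using row 5: 71 + 79 + 103 + 87 + ? → (5,2) = 435 − 340 = 95.

95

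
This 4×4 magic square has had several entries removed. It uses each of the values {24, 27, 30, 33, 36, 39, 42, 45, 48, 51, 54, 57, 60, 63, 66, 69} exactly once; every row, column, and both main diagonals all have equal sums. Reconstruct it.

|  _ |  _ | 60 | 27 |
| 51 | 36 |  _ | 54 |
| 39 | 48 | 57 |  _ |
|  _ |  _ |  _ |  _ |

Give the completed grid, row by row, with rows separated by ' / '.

The 16 entries sum to 744, so each line sums to 744/4 = 186.
From row 2, 186 − (51 + 36 + 54) gives (2,3) = 45.
The remaining cell in row 3 is (3,4) = 186 − 144 = 42.
The remaining cell in column 3 is (4,3) = 186 − 162 = 24.
Column 4 needs 186; the known cells sum to 123, so (4,4) = 63.
The remaining cell in main diagonal is (1,1) = 186 − 156 = 30.
From anti-diagonal, 186 − (27 + 45 + 48) gives (4,1) = 66.
The remaining cell in row 1 is (1,2) = 186 − 117 = 69.
The remaining cell in row 4 is (4,2) = 186 − 153 = 33.

30 69 60 27 / 51 36 45 54 / 39 48 57 42 / 66 33 24 63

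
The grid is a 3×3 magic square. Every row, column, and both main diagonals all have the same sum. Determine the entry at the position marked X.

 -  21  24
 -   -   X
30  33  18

Row 3 is complete and sums to 81; that is the magic constant.
Row 1: 21 + 24 + ? = 81, so (1,1) = 36.
Column 1: 36 + 30 + ? = 81, so (2,1) = 15.
Column 2: 21 + 33 + ? = 81, so (2,2) = 27.
Column 3 must total 81; the given cells sum to 42, so (2,3) = 39.

39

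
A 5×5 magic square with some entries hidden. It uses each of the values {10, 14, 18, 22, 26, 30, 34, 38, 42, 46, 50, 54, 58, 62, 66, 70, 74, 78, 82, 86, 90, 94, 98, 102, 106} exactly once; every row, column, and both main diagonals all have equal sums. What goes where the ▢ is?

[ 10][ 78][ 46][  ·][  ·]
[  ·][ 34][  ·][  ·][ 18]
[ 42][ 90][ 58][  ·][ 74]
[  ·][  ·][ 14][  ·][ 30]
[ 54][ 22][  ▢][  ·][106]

The 25 entries sum to 1450, so each line sums to 1450/5 = 290.
Row 3 must total 290; the given cells sum to 264, so (3,4) = 26.
Column 2 must total 290; the given cells sum to 224, so (4,2) = 66.
Column 5 must total 290; the given cells sum to 228, so (1,5) = 62.
Main diagonal needs 290; the known cells sum to 208, so (4,4) = 82.
From anti-diagonal, 290 − (62 + 58 + 66 + 54) gives (2,4) = 50.
From row 1, 290 − (10 + 78 + 46 + 62) gives (1,4) = 94.
Row 4: 66 + 14 + 82 + 30 + ? = 290, so (4,1) = 98.
Column 1 needs 290; the known cells sum to 204, so (2,1) = 86.
Column 4 needs 290; the known cells sum to 252, so (5,4) = 38.
From row 2, 290 − (86 + 34 + 50 + 18) gives (2,3) = 102.
Using row 5: 54 + 22 + 38 + 106 + ? → (5,3) = 290 − 220 = 70.

70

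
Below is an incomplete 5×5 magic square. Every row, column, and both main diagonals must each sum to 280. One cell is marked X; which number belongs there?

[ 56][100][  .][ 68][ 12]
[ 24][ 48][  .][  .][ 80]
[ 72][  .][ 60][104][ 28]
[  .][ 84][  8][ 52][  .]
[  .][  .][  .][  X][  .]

20

The remaining cell in row 1 is (1,3) = 280 − 236 = 44.
From row 3, 280 − (72 + 60 + 104 + 28) gives (3,2) = 16.
From column 2, 280 − (100 + 48 + 16 + 84) gives (5,2) = 32.
Main diagonal must total 280; the given cells sum to 216, so (5,5) = 64.
Column 5: 12 + 80 + 28 + 64 + ? = 280, so (4,5) = 96.
From row 4, 280 − (84 + 8 + 52 + 96) gives (4,1) = 40.
Column 1: 56 + 24 + 72 + 40 + ? = 280, so (5,1) = 88.
Anti-diagonal: 12 + 60 + 84 + 88 + ? = 280, so (2,4) = 36.
Row 2 must total 280; the given cells sum to 188, so (2,3) = 92.
The remaining cell in column 3 is (5,3) = 280 − 204 = 76.
Column 4 needs 280; the known cells sum to 260, so (5,4) = 20.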